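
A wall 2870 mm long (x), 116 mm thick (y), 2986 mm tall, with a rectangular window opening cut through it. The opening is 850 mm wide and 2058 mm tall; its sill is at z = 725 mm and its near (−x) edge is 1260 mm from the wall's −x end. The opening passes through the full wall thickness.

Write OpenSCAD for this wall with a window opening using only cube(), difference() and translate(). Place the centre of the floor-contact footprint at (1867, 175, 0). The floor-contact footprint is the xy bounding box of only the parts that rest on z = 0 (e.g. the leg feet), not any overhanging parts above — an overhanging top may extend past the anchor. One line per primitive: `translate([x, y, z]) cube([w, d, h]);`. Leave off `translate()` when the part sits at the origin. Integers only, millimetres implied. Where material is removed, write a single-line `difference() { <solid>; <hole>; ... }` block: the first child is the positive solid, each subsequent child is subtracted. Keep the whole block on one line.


difference() { translate([432, 117, 0]) cube([2870, 116, 2986]); translate([1692, 117, 725]) cube([850, 116, 2058]); }


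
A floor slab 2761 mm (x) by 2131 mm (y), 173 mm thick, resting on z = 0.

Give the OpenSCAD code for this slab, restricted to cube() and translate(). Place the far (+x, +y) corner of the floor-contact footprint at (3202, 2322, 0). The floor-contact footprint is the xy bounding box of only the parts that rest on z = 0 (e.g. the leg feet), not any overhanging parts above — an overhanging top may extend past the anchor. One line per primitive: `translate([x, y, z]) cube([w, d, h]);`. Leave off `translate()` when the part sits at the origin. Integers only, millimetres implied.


translate([441, 191, 0]) cube([2761, 2131, 173]);


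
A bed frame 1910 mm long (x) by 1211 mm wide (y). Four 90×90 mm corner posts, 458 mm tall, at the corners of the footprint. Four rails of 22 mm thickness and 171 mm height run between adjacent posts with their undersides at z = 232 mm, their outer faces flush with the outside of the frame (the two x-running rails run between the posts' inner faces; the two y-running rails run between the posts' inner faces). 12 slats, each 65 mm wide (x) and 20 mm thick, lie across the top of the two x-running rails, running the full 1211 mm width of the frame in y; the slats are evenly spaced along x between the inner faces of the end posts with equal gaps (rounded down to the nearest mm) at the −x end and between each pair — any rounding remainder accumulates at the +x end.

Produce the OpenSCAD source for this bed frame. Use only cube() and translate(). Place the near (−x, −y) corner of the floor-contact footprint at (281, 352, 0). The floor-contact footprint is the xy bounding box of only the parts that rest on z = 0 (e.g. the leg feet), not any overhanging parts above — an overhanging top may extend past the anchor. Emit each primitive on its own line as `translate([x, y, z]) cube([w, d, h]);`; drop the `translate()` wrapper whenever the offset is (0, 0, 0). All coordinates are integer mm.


// slat z = rail_z + rail_h = 232 + 171 = 403
// slat gap = ⌊(1730 − 12·65) / 13⌋ = 73
translate([281, 352, 0]) cube([90, 90, 458]);
translate([281, 1473, 0]) cube([90, 90, 458]);
translate([2101, 352, 0]) cube([90, 90, 458]);
translate([2101, 1473, 0]) cube([90, 90, 458]);
translate([371, 352, 232]) cube([1730, 22, 171]);
translate([371, 1541, 232]) cube([1730, 22, 171]);
translate([281, 442, 232]) cube([22, 1031, 171]);
translate([2169, 442, 232]) cube([22, 1031, 171]);
translate([444, 352, 403]) cube([65, 1211, 20]);
translate([582, 352, 403]) cube([65, 1211, 20]);
translate([720, 352, 403]) cube([65, 1211, 20]);
translate([858, 352, 403]) cube([65, 1211, 20]);
translate([996, 352, 403]) cube([65, 1211, 20]);
translate([1134, 352, 403]) cube([65, 1211, 20]);
translate([1272, 352, 403]) cube([65, 1211, 20]);
translate([1410, 352, 403]) cube([65, 1211, 20]);
translate([1548, 352, 403]) cube([65, 1211, 20]);
translate([1686, 352, 403]) cube([65, 1211, 20]);
translate([1824, 352, 403]) cube([65, 1211, 20]);
translate([1962, 352, 403]) cube([65, 1211, 20]);


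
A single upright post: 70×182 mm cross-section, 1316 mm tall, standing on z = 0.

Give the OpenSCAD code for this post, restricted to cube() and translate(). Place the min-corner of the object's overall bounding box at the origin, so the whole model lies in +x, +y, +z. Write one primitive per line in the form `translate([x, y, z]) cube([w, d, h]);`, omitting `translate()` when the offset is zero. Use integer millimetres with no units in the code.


cube([70, 182, 1316]);


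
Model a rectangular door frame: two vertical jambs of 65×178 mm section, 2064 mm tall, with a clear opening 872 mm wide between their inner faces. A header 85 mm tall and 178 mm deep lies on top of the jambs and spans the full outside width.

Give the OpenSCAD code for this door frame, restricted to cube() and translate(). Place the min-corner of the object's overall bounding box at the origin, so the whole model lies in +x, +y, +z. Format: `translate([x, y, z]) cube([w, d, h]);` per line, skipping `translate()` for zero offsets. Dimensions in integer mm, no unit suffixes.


cube([65, 178, 2064]);
translate([937, 0, 0]) cube([65, 178, 2064]);
translate([0, 0, 2064]) cube([1002, 178, 85]);


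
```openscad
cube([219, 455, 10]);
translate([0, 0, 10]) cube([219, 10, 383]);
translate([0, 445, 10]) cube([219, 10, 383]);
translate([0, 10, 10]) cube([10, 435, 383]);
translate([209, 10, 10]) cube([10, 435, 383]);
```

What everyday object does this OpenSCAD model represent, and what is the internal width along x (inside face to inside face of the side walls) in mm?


An open box. The internal width is 199 mm.

A 219×455 base slab with four walls standing on it — an open box. The base is 219 mm wide and the walls are 10 mm thick, so the internal width is 219 − 2 × 10 = 199 mm.


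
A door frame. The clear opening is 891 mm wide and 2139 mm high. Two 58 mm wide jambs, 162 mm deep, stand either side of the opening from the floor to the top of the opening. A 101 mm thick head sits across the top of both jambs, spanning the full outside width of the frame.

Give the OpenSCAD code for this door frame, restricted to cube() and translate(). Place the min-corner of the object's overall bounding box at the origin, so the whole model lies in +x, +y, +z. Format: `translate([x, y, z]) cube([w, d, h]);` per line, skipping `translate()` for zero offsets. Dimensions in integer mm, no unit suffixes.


cube([58, 162, 2139]);
translate([949, 0, 0]) cube([58, 162, 2139]);
translate([0, 0, 2139]) cube([1007, 162, 101]);


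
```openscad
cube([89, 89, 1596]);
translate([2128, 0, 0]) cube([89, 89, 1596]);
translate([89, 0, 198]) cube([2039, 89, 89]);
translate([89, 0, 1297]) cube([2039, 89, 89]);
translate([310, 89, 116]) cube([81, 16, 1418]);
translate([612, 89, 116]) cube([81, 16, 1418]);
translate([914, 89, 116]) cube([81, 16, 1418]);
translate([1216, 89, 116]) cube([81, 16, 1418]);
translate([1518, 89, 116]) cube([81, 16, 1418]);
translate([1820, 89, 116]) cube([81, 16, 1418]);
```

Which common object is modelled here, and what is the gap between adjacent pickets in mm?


A fence section. The picket gap is 221 mm.

Two posts, two rails, 6 pickets — a fence section. Span 2039 mm holds 6 pickets of 81 mm with 7 equal gaps: ⌊(2039 − 6·81) / 7⌋ = 221 mm.


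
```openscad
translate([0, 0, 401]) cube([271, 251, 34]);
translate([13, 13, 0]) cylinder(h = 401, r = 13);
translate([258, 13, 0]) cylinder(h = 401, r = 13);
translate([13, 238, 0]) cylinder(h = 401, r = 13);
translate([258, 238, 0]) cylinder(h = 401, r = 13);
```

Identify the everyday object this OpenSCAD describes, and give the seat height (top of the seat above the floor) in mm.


A stool. The seat height is 435 mm.

A 271×251×34 slab at z = 401 on four corner cylinders — a stool. The seat top is 401 + 34 = 435 mm.


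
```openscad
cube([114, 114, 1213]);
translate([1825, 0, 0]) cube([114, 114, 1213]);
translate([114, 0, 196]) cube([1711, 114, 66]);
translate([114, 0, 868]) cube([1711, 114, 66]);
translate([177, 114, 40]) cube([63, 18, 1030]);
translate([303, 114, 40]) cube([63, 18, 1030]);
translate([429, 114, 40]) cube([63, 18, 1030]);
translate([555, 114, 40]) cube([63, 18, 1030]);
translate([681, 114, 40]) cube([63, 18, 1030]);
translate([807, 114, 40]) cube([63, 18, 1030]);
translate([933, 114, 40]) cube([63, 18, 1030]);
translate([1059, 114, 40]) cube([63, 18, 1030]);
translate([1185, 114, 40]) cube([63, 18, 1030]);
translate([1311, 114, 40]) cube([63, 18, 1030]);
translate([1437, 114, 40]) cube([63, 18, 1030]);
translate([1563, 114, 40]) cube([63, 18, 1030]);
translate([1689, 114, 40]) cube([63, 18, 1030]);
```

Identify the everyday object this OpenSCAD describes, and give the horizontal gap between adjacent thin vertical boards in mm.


A fence section. The picket gap is 63 mm.

Two posts, two rails, 13 pickets — a fence section. Span 1711 mm holds 13 pickets of 63 mm with 14 equal gaps: ⌊(1711 − 13·63) / 14⌋ = 63 mm.


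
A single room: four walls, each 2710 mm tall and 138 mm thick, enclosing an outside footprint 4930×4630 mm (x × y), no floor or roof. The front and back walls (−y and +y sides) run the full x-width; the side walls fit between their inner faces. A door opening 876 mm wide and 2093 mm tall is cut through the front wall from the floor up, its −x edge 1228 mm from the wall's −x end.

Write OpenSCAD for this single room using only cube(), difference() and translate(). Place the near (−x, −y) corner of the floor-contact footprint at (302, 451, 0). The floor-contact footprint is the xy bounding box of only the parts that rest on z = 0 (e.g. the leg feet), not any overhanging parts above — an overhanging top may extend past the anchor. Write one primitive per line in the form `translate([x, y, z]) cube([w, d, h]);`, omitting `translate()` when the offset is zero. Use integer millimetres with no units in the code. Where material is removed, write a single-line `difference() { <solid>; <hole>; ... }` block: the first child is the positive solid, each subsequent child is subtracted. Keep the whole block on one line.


difference() { translate([302, 451, 0]) cube([4930, 138, 2710]); translate([1530, 451, 0]) cube([876, 138, 2093]); }
translate([302, 4943, 0]) cube([4930, 138, 2710]);
translate([302, 589, 0]) cube([138, 4354, 2710]);
translate([5094, 589, 0]) cube([138, 4354, 2710]);


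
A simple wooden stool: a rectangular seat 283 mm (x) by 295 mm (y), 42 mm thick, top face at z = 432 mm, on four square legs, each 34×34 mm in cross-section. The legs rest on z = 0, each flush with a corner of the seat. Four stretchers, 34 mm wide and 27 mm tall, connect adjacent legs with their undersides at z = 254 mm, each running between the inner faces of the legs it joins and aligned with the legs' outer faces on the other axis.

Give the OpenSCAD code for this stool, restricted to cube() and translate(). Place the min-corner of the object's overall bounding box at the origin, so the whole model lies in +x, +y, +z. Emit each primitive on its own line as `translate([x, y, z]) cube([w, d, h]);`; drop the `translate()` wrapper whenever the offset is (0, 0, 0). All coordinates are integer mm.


// leg_h = 432 - 42 = 390
// stretcher span = 283 - 2*34 = 215
translate([0, 0, 390]) cube([283, 295, 42]);
cube([34, 34, 390]);
translate([249, 0, 0]) cube([34, 34, 390]);
translate([0, 261, 0]) cube([34, 34, 390]);
translate([249, 261, 0]) cube([34, 34, 390]);
translate([34, 0, 254]) cube([215, 34, 27]);
translate([34, 261, 254]) cube([215, 34, 27]);
translate([0, 34, 254]) cube([34, 227, 27]);
translate([249, 34, 254]) cube([34, 227, 27]);


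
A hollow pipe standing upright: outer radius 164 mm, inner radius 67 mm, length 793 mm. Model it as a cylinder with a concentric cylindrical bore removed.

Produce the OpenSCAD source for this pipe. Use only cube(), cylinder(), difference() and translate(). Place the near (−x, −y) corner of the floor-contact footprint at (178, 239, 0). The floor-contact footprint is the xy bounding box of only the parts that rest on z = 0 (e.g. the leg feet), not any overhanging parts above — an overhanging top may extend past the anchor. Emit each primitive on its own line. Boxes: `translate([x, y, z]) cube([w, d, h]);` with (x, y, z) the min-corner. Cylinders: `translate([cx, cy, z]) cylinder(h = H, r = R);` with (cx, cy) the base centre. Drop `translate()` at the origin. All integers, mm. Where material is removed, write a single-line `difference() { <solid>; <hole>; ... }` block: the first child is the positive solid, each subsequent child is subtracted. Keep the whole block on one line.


difference() { translate([342, 403, 0]) cylinder(h = 793, r = 164); translate([342, 403, 0]) cylinder(h = 793, r = 67); }


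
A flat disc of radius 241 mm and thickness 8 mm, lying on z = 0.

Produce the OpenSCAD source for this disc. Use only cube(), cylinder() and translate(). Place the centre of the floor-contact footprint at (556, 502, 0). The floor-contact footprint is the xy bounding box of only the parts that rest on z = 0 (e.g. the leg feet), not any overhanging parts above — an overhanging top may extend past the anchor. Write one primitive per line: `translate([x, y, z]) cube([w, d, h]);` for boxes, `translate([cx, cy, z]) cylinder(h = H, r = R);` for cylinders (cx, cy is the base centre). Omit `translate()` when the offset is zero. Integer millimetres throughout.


translate([556, 502, 0]) cylinder(h = 8, r = 241);


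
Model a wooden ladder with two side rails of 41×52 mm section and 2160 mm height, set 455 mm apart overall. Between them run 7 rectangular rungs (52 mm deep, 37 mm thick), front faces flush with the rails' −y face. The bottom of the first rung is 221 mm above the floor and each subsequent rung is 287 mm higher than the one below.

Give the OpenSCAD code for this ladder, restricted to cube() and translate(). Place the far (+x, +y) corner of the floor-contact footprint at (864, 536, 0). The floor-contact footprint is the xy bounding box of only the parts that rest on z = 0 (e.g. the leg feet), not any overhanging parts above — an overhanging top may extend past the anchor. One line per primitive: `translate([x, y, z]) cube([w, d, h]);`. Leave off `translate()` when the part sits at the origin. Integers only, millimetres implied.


translate([409, 484, 0]) cube([41, 52, 2160]);
translate([823, 484, 0]) cube([41, 52, 2160]);
translate([450, 484, 221]) cube([373, 52, 37]);
translate([450, 484, 508]) cube([373, 52, 37]);
translate([450, 484, 795]) cube([373, 52, 37]);
translate([450, 484, 1082]) cube([373, 52, 37]);
translate([450, 484, 1369]) cube([373, 52, 37]);
translate([450, 484, 1656]) cube([373, 52, 37]);
translate([450, 484, 1943]) cube([373, 52, 37]);


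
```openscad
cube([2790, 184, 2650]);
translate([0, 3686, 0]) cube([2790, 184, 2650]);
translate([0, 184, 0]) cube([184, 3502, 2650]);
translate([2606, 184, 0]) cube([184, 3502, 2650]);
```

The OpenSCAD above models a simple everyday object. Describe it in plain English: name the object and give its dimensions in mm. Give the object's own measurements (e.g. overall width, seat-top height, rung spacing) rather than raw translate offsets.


The wall frame of a small rectangular building: four walls, each 2650 mm tall and 184 mm thick, enclosing a footprint 2790 mm (x) by 3870 mm (y) outside-to-outside, with no floor or roof. The front and back walls (the −y and +y sides) span the full width; the two side walls fit between them.


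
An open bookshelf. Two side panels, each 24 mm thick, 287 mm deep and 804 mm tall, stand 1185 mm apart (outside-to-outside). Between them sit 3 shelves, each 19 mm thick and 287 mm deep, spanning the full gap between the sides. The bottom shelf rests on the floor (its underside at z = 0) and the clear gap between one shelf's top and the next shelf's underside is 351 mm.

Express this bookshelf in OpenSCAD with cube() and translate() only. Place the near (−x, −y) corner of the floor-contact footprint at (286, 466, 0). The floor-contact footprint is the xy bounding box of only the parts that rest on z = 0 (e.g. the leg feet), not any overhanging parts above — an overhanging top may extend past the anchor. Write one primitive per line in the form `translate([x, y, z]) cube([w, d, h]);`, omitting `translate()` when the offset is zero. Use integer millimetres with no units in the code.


translate([286, 466, 0]) cube([24, 287, 804]);
translate([1447, 466, 0]) cube([24, 287, 804]);
translate([310, 466, 0]) cube([1137, 287, 19]);
translate([310, 466, 370]) cube([1137, 287, 19]);
translate([310, 466, 740]) cube([1137, 287, 19]);


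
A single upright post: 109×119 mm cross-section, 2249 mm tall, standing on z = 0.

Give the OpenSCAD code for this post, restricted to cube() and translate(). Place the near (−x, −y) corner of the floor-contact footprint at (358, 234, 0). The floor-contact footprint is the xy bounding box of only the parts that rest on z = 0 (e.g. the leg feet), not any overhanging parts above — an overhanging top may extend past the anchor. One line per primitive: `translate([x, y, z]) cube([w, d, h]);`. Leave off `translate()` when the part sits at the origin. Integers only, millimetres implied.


translate([358, 234, 0]) cube([109, 119, 2249]);


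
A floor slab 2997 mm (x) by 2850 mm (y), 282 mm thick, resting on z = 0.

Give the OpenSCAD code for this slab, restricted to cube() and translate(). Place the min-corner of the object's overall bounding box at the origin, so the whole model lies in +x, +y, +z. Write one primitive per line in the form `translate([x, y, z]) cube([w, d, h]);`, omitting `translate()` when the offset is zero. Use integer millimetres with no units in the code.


cube([2997, 2850, 282]);


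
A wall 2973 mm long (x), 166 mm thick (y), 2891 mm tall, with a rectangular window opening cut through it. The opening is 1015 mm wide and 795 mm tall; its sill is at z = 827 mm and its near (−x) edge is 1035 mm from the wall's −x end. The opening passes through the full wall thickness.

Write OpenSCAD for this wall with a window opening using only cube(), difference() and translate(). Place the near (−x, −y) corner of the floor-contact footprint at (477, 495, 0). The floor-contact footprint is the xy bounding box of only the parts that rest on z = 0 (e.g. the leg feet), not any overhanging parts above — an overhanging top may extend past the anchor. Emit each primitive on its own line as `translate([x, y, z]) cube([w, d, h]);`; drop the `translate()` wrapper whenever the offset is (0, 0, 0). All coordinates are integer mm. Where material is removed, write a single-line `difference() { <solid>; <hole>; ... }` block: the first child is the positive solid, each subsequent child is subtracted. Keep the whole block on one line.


difference() { translate([477, 495, 0]) cube([2973, 166, 2891]); translate([1512, 495, 827]) cube([1015, 166, 795]); }


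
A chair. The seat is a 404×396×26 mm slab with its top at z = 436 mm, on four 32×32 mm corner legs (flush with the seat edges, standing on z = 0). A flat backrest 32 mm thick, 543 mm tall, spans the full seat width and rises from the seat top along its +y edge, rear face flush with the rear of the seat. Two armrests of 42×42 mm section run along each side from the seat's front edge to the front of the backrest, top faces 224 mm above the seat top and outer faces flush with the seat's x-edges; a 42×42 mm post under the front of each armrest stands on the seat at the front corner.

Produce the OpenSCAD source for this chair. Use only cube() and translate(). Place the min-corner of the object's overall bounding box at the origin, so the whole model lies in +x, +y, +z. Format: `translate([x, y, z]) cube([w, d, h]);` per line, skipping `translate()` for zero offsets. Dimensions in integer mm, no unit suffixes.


translate([0, 0, 410]) cube([404, 396, 26]);
cube([32, 32, 410]);
translate([372, 0, 0]) cube([32, 32, 410]);
translate([0, 364, 0]) cube([32, 32, 410]);
translate([372, 364, 0]) cube([32, 32, 410]);
translate([0, 364, 436]) cube([404, 32, 543]);
translate([0, 0, 618]) cube([42, 364, 42]);
translate([362, 0, 618]) cube([42, 364, 42]);
translate([0, 0, 436]) cube([42, 42, 182]);
translate([362, 0, 436]) cube([42, 42, 182]);


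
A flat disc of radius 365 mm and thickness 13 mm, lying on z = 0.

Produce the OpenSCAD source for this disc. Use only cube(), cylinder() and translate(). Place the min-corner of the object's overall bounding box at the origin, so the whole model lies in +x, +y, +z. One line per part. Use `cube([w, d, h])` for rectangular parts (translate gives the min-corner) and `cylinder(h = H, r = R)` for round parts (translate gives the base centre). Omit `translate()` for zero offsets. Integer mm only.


translate([365, 365, 0]) cylinder(h = 13, r = 365);


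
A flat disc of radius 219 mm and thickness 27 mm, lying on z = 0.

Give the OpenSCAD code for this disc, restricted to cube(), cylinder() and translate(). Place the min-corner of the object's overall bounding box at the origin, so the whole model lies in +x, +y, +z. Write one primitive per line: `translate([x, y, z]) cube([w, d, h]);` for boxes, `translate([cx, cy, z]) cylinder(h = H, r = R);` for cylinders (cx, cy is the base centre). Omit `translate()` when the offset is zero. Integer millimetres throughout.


translate([219, 219, 0]) cylinder(h = 27, r = 219);


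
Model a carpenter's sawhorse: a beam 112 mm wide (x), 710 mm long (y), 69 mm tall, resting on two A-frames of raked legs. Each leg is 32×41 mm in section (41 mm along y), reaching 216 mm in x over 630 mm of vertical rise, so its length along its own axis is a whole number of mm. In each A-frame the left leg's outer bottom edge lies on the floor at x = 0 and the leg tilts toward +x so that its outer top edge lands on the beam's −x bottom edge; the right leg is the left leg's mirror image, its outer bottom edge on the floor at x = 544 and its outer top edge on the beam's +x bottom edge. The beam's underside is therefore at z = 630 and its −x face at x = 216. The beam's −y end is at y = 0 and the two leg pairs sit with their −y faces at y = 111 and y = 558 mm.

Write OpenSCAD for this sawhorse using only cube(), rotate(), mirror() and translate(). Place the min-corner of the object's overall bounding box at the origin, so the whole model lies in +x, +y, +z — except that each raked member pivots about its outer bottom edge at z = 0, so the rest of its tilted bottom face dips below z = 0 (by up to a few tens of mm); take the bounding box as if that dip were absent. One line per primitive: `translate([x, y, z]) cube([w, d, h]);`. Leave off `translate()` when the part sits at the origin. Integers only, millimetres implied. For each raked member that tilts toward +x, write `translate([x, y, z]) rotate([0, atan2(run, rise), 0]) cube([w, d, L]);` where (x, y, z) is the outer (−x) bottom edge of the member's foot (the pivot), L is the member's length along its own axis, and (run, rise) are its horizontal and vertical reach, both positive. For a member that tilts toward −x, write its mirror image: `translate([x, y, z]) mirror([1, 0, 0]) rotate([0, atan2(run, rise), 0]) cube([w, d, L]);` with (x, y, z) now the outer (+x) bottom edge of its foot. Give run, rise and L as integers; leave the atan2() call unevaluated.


translate([216, 0, 630]) cube([112, 710, 69]);
translate([0, 111, 0]) rotate([0, atan2(216, 630), 0]) cube([32, 41, 666]);
translate([544, 111, 0]) mirror([1, 0, 0]) rotate([0, atan2(216, 630), 0]) cube([32, 41, 666]);
translate([0, 558, 0]) rotate([0, atan2(216, 630), 0]) cube([32, 41, 666]);
translate([544, 558, 0]) mirror([1, 0, 0]) rotate([0, atan2(216, 630), 0]) cube([32, 41, 666]);


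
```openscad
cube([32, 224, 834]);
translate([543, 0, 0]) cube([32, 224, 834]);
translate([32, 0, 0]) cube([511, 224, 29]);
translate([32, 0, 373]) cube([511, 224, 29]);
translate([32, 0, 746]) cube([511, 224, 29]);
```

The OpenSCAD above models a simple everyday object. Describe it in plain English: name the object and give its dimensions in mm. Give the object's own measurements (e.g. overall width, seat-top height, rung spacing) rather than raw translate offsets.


An open bookshelf. Two side panels, each 32 mm thick, 224 mm deep and 834 mm tall, stand 575 mm apart (outside-to-outside). Between them sit 3 shelves, each 29 mm thick and 224 mm deep, spanning the full gap between the sides. The bottom shelf rests on the floor (its underside at z = 0) and the clear gap between one shelf's top and the next shelf's underside is 344 mm.


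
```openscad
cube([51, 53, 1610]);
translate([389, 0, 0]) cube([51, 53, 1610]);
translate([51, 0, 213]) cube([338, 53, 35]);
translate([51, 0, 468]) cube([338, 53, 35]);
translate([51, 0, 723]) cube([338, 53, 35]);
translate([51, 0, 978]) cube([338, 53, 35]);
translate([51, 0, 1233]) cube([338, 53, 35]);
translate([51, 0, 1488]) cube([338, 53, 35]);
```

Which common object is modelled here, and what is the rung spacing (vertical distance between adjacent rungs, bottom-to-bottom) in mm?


A ladder. The rung spacing is 255 mm.

Two tall 51×53 posts with 6 short bars between them — a ladder. Adjacent rungs sit at z = 213 and z = 468, so the spacing is 468 − 213 = 255 mm.


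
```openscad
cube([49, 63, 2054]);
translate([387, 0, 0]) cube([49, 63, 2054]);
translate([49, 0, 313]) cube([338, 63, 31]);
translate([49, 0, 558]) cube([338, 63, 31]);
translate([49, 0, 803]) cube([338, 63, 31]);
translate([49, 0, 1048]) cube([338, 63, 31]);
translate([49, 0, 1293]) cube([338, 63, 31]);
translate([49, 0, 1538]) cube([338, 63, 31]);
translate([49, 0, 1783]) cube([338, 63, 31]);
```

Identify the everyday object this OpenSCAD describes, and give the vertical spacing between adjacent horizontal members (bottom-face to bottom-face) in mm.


A ladder. The rung spacing is 245 mm.

Two tall 49×63 posts with 7 short bars between them — a ladder. Adjacent rungs sit at z = 313 and z = 558, so the spacing is 558 − 313 = 245 mm.


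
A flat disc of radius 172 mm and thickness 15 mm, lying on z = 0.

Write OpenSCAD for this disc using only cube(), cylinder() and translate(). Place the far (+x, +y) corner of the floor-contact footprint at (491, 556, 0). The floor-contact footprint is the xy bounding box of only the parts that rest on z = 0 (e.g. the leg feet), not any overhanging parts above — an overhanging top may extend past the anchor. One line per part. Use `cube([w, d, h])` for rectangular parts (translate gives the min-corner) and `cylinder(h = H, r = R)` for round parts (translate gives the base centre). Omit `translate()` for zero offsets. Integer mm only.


translate([319, 384, 0]) cylinder(h = 15, r = 172);


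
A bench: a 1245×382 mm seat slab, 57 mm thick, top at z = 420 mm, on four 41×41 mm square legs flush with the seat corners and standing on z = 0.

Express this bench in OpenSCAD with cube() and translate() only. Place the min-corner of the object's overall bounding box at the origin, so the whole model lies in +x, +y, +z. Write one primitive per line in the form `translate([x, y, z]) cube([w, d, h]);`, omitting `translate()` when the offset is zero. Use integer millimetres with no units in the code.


translate([0, 0, 363]) cube([1245, 382, 57]);
cube([41, 41, 363]);
translate([0, 341, 0]) cube([41, 41, 363]);
translate([1204, 0, 0]) cube([41, 41, 363]);
translate([1204, 341, 0]) cube([41, 41, 363]);


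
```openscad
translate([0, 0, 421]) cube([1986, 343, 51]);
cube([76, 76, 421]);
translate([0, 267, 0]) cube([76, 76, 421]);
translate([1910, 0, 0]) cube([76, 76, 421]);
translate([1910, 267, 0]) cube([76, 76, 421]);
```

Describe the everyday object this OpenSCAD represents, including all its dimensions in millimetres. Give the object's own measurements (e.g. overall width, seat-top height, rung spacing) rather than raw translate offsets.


A long wooden bench with a 1986 mm (x) × 343 mm (y) seat, 51 mm thick, its top surface 472 mm above the floor. Four 76 mm square legs at the seat corners, flush with the edges, run from z = 0 to the seat underside.


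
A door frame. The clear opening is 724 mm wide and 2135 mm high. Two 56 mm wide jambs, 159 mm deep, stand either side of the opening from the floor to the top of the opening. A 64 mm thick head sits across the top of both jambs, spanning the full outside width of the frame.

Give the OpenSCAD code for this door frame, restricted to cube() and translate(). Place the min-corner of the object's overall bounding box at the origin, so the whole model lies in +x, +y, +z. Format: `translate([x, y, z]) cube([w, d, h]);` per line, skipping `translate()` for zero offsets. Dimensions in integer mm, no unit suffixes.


cube([56, 159, 2135]);
translate([780, 0, 0]) cube([56, 159, 2135]);
translate([0, 0, 2135]) cube([836, 159, 64]);


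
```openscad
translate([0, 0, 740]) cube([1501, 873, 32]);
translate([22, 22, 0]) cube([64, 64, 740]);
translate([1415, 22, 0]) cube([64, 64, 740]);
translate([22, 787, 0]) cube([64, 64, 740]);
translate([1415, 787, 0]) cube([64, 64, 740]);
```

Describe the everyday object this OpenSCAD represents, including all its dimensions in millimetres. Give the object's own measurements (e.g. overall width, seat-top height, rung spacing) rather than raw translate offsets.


A table: top 1501 mm (x) × 873 mm (y), 32 mm thick, upper face at z = 772 mm, on four 64×64 mm square legs, each inset 22 mm from the nearest pair of top edges from z = 0 to the bottom of the top.


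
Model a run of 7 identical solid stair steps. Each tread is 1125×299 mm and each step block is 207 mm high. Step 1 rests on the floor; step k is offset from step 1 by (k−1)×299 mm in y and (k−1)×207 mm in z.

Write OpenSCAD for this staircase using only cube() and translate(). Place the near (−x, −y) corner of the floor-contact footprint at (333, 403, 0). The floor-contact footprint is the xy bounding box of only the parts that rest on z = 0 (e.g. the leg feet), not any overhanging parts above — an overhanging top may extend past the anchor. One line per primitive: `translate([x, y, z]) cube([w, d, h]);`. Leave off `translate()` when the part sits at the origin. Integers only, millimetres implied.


translate([333, 403, 0]) cube([1125, 299, 207]);
translate([333, 702, 207]) cube([1125, 299, 207]);
translate([333, 1001, 414]) cube([1125, 299, 207]);
translate([333, 1300, 621]) cube([1125, 299, 207]);
translate([333, 1599, 828]) cube([1125, 299, 207]);
translate([333, 1898, 1035]) cube([1125, 299, 207]);
translate([333, 2197, 1242]) cube([1125, 299, 207]);


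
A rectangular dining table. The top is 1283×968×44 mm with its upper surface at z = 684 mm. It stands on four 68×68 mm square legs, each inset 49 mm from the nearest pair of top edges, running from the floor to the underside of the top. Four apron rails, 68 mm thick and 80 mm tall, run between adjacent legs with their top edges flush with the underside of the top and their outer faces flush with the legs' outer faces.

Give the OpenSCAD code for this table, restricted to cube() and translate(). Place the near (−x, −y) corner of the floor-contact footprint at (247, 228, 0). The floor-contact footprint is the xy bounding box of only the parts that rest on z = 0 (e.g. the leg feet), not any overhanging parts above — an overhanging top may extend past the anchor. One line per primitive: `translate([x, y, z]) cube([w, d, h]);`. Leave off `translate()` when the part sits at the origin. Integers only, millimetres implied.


translate([198, 179, 640]) cube([1283, 968, 44]);
translate([247, 228, 0]) cube([68, 68, 640]);
translate([1364, 228, 0]) cube([68, 68, 640]);
translate([247, 1030, 0]) cube([68, 68, 640]);
translate([1364, 1030, 0]) cube([68, 68, 640]);
translate([315, 228, 560]) cube([1049, 68, 80]);
translate([315, 1030, 560]) cube([1049, 68, 80]);
translate([247, 296, 560]) cube([68, 734, 80]);
translate([1364, 296, 560]) cube([68, 734, 80]);


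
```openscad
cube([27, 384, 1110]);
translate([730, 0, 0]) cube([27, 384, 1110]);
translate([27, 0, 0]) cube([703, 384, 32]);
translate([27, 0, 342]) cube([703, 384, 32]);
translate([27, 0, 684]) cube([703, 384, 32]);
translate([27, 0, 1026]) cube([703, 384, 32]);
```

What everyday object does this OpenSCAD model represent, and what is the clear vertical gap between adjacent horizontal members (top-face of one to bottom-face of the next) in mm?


A bookshelf. The clear shelf gap is 310 mm.

Two tall side panels with 4 horizontal boards between them — a bookshelf. The first two shelf undersides are at z = 0 and z = 342; with shelf thickness 32, the clear gap is 342 − 0 − 32 = 310 mm.


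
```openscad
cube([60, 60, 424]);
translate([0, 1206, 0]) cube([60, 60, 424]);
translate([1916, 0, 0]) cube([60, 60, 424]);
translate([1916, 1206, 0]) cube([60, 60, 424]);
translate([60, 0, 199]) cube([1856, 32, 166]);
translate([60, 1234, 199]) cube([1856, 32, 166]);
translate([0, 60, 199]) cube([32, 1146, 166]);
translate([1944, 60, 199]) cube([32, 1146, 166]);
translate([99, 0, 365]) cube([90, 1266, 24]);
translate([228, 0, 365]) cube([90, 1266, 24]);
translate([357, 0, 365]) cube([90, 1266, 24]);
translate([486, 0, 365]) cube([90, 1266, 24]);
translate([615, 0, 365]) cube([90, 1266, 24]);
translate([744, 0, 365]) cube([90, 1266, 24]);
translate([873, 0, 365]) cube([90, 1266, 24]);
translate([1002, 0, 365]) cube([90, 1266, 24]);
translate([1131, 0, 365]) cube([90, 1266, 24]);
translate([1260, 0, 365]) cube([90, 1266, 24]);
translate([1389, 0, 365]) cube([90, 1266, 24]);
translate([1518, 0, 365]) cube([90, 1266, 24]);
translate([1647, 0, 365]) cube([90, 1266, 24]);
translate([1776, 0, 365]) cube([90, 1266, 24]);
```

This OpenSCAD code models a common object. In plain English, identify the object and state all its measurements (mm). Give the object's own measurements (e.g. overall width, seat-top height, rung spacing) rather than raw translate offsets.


A bed frame 1976 mm long (x) by 1266 mm wide (y). Four 60×60 mm corner posts, 424 mm tall, at the corners of the footprint. Four rails of 32 mm thickness and 166 mm height run between adjacent posts with their undersides at z = 199 mm, their outer faces flush with the outside of the frame (the two x-running rails run between the posts' inner faces; the two y-running rails run between the posts' inner faces). 14 slats, each 90 mm wide (x) and 24 mm thick, lie across the top of the two x-running rails, running the full 1266 mm width of the frame in y; along x they sit between the end posts with a 39 mm gap after the −x posts and between neighbouring slats, leaving 50 mm before the +x posts.


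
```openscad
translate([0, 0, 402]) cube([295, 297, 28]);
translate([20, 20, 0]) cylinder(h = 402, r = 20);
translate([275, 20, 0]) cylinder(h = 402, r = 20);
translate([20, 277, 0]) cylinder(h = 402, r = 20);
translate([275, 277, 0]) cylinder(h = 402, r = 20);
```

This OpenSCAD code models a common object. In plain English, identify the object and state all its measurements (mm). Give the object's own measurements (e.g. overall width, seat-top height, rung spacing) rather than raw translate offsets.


A simple wooden stool: a rectangular seat 295 mm (x) by 297 mm (y), 28 mm thick, top face at z = 430 mm, on four round legs, each 40 mm in diameter. The legs rest on z = 0, each leg's axis is inset half a diameter from the nearest pair of seat edges (so the leg's bounding box is flush with the corner).


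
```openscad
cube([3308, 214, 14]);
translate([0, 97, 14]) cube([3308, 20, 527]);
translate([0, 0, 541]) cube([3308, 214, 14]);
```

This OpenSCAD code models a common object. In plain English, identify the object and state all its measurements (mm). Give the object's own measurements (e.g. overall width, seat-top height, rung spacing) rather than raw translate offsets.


An I-beam lying along x, 3308 mm long. Overall section height 555 mm. Two flanges 214 mm wide (y) and 14 mm thick, one on the floor and one at the top; a web 20 mm thick runs between them, centred on the flange width.


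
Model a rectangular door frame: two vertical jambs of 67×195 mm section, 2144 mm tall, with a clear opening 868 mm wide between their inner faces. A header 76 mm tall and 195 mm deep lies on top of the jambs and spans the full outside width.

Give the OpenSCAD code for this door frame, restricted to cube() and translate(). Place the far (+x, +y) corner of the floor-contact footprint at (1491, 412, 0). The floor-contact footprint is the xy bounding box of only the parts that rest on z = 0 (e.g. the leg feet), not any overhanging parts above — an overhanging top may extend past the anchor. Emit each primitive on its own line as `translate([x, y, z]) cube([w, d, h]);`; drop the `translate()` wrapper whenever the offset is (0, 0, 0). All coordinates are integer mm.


translate([489, 217, 0]) cube([67, 195, 2144]);
translate([1424, 217, 0]) cube([67, 195, 2144]);
translate([489, 217, 2144]) cube([1002, 195, 76]);


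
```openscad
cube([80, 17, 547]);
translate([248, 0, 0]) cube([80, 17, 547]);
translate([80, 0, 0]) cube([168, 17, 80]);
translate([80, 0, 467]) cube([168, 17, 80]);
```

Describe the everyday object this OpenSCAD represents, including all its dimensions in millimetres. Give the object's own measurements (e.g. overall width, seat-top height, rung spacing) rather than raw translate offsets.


A rectangular picture frame lying in the x–z plane (depth along y). The opening is 168 mm wide (x) by 387 mm tall (z), surrounded by a border 80 mm wide on all four sides. The frame is 17 mm deep and is made of two full-height vertical stiles with two horizontal rails fitted between them.


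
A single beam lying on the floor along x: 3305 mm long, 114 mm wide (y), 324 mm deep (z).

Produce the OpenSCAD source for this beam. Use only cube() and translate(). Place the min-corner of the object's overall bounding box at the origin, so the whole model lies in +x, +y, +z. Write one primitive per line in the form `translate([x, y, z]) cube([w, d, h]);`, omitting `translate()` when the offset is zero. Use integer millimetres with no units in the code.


cube([3305, 114, 324]);


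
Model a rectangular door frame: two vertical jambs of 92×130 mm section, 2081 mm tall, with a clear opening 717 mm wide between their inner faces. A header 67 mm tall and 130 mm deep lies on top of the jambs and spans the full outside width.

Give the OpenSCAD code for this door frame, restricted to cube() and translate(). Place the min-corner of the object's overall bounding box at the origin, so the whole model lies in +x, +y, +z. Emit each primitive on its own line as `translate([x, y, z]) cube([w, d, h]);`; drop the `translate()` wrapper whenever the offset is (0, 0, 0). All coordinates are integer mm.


cube([92, 130, 2081]);
translate([809, 0, 0]) cube([92, 130, 2081]);
translate([0, 0, 2081]) cube([901, 130, 67]);


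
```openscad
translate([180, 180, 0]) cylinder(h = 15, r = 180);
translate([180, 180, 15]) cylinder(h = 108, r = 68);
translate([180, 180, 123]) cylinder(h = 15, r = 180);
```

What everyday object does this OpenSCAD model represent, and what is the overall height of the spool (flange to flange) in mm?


A spool. The overall height is 138 mm.

Three coaxial cylinders, large–small–large — a spool. Two 15 mm flanges and a 108 mm core give 15 + 108 + 15 = 138 mm.


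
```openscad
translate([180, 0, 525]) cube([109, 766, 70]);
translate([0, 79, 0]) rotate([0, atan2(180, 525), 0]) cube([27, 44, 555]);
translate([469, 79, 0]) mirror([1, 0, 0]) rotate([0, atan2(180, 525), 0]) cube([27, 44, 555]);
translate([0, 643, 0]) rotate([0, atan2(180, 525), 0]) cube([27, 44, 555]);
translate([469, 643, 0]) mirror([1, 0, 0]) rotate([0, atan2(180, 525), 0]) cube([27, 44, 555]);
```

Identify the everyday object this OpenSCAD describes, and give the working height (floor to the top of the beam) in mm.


A sawhorse. The overall height is 595 mm.

A beam across two mirrored pairs of raked legs — a sawhorse. The beam's underside is at z = 525 (matching the legs' vertical rise in atan2(180, 525)) and the beam is 70 mm tall, so its top is at 525 + 70 = 595 mm. The raked legs top out at the beam's underside, so that is the highest point.
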